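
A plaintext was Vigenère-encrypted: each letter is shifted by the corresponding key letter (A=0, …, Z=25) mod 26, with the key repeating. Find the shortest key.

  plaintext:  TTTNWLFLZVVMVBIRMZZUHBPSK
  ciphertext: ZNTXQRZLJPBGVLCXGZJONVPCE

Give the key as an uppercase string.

GUAKU

  i= 0: Z-T =  6 → G
  i= 1: N-T = 20 → U
  i= 2: T-T =  0 → A
  i= 3: X-N = 10 → K
  i= 4: Q-W = 20 → U
  i= 5: R-L =  6 → G
  i= 6: Z-F = 20 → U
  i= 7: L-L =  0 → A
  i= 8: J-Z = 10 → K
  i= 9: P-V = 20 → U
  i=10: B-V =  6 → G
  i=11: G-M = 20 → U
  i=12: V-V =  0 → A
  i=13: L-B = 10 → K
  i=14: C-I = 20 → U
  i=15: X-R =  6 → G
  i=16: G-M = 20 → U
  i=17: Z-Z =  0 → A
  i=18: J-Z = 10 → K
  i=19: O-U = 20 → U
  i=20: N-H =  6 → G
  i=21: V-B = 20 → U
  i=22: P-P =  0 → A
  i=23: C-S = 10 → K
  i=24: E-K = 20 → U
  shifts repeat with period 5: GUAKU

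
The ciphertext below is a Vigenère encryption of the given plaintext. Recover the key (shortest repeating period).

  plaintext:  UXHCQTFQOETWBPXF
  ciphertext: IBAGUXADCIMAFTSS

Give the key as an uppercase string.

  i= 0: I-U = 14 → O
  i= 1: B-X =  4 → E
  i= 2: A-H = 19 → T
  i= 3: G-C =  4 → E
  i= 4: U-Q =  4 → E
  i= 5: X-T =  4 → E
  i= 6: A-F = 21 → V
  i= 7: D-Q = 13 → N
  i= 8: C-O = 14 → O
  i= 9: I-E =  4 → E
  i=10: M-T = 19 → T
  i=11: A-W =  4 → E
  i=12: F-B =  4 → E
  i=13: T-P =  4 → E
  i=14: S-X = 21 → V
  i=15: S-F = 13 → N
  shifts repeat with period 8: OETEEEVN

OETEEEVN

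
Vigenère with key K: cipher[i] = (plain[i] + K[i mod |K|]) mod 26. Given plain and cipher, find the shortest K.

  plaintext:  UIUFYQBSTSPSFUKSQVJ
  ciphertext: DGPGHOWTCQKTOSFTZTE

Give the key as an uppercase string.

JYVB

  i= 0: D-U =  9 → J
  i= 1: G-I = 24 → Y
  i= 2: P-U = 21 → V
  i= 3: G-F =  1 → B
  i= 4: H-Y =  9 → J
  i= 5: O-Q = 24 → Y
  i= 6: W-B = 21 → V
  i= 7: T-S =  1 → B
  i= 8: C-T =  9 → J
  i= 9: Q-S = 24 → Y
  i=10: K-P = 21 → V
  i=11: T-S =  1 → B
  i=12: O-F =  9 → J
  i=13: S-U = 24 → Y
  i=14: F-K = 21 → V
  i=15: T-S =  1 → B
  i=16: Z-Q =  9 → J
  i=17: T-V = 24 → Y
  i=18: E-J = 21 → V
  shifts repeat with period 4: JYVB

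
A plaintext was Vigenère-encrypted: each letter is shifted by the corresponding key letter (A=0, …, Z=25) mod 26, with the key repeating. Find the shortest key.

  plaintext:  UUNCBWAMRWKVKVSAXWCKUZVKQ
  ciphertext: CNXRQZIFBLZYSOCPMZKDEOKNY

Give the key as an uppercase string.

ITKPPD

  i= 0: C-U =  8 → I
  i= 1: N-U = 19 → T
  i= 2: X-N = 10 → K
  i= 3: R-C = 15 → P
  i= 4: Q-B = 15 → P
  i= 5: Z-W =  3 → D
  i= 6: I-A =  8 → I
  i= 7: F-M = 19 → T
  i= 8: B-R = 10 → K
  i= 9: L-W = 15 → P
  i=10: Z-K = 15 → P
  i=11: Y-V =  3 → D
  i=12: S-K =  8 → I
  i=13: O-V = 19 → T
  i=14: C-S = 10 → K
  i=15: P-A = 15 → P
  i=16: M-X = 15 → P
  i=17: Z-W =  3 → D
  i=18: K-C =  8 → I
  i=19: D-K = 19 → T
  i=20: E-U = 10 → K
  i=21: O-Z = 15 → P
  i=22: K-V = 15 → P
  i=23: N-K =  3 → D
  i=24: Y-Q =  8 → I
  shifts repeat with period 6: ITKPPD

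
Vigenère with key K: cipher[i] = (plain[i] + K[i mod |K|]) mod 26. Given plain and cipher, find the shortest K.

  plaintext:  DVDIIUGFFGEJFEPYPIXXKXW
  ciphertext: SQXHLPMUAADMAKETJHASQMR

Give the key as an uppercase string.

PVUZDVG

  i= 0: S-D = 15 → P
  i= 1: Q-V = 21 → V
  i= 2: X-D = 20 → U
  i= 3: H-I = 25 → Z
  i= 4: L-I =  3 → D
  i= 5: P-U = 21 → V
  i= 6: M-G =  6 → G
  i= 7: U-F = 15 → P
  i= 8: A-F = 21 → V
  i= 9: A-G = 20 → U
  i=10: D-E = 25 → Z
  i=11: M-J =  3 → D
  i=12: A-F = 21 → V
  i=13: K-E =  6 → G
  i=14: E-P = 15 → P
  i=15: T-Y = 21 → V
  i=16: J-P = 20 → U
  i=17: H-I = 25 → Z
  i=18: A-X =  3 → D
  i=19: S-X = 21 → V
  i=20: Q-K =  6 → G
  i=21: M-X = 15 → P
  i=22: R-W = 21 → V
  shifts repeat with period 7: PVUZDVG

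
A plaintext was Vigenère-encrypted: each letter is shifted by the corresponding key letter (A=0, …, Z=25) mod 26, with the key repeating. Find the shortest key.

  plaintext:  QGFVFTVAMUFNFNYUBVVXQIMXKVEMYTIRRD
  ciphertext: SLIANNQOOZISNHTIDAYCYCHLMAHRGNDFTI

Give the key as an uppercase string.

CFDFIUVO

  i= 0: S-Q =  2 → C
  i= 1: L-G =  5 → F
  i= 2: I-F =  3 → D
  i= 3: A-V =  5 → F
  i= 4: N-F =  8 → I
  i= 5: N-T = 20 → U
  i= 6: Q-V = 21 → V
  i= 7: O-A = 14 → O
  i= 8: O-M =  2 → C
  i= 9: Z-U =  5 → F
  i=10: I-F =  3 → D
  i=11: S-N =  5 → F
  i=12: N-F =  8 → I
  i=13: H-N = 20 → U
  i=14: T-Y = 21 → V
  i=15: I-U = 14 → O
  i=16: D-B =  2 → C
  i=17: A-V =  5 → F
  i=18: Y-V =  3 → D
  i=19: C-X =  5 → F
  i=20: Y-Q =  8 → I
  i=21: C-I = 20 → U
  i=22: H-M = 21 → V
  i=23: L-X = 14 → O
  i=24: M-K =  2 → C
  i=25: A-V =  5 → F
  i=26: H-E =  3 → D
  i=27: R-M =  5 → F
  i=28: G-Y =  8 → I
  i=29: N-T = 20 → U
  i=30: D-I = 21 → V
  i=31: F-R = 14 → O
  i=32: T-R =  2 → C
  i=33: I-D =  5 → F
  shifts repeat with period 8: CFDFIUVO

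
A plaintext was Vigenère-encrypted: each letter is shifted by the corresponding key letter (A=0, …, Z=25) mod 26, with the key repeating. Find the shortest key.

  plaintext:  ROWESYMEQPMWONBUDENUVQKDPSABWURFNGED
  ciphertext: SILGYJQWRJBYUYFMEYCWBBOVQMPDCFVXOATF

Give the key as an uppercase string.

  i= 0: S-R =  1 → B
  i= 1: I-O = 20 → U
  i= 2: L-W = 15 → P
  i= 3: G-E =  2 → C
  i= 4: Y-S =  6 → G
  i= 5: J-Y = 11 → L
  i= 6: Q-M =  4 → E
  i= 7: W-E = 18 → S
  i= 8: R-Q =  1 → B
  i= 9: J-P = 20 → U
  i=10: B-M = 15 → P
  i=11: Y-W =  2 → C
  i=12: U-O =  6 → G
  i=13: Y-N = 11 → L
  i=14: F-B =  4 → E
  i=15: M-U = 18 → S
  i=16: E-D =  1 → B
  i=17: Y-E = 20 → U
  i=18: C-N = 15 → P
  i=19: W-U =  2 → C
  i=20: B-V =  6 → G
  i=21: B-Q = 11 → L
  i=22: O-K =  4 → E
  i=23: V-D = 18 → S
  i=24: Q-P =  1 → B
  i=25: M-S = 20 → U
  i=26: P-A = 15 → P
  i=27: D-B =  2 → C
  i=28: C-W =  6 → G
  i=29: F-U = 11 → L
  i=30: V-R =  4 → E
  i=31: X-F = 18 → S
  i=32: O-N =  1 → B
  i=33: A-G = 20 → U
  i=34: T-E = 15 → P
  i=35: F-D =  2 → C
  shifts repeat with period 8: BUPCGLES

BUPCGLES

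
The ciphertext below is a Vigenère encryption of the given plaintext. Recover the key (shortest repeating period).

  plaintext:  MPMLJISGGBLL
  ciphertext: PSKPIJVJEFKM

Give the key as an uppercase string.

  i= 0: P-M =  3 → D
  i= 1: S-P =  3 → D
  i= 2: K-M = 24 → Y
  i= 3: P-L =  4 → E
  i= 4: I-J = 25 → Z
  i= 5: J-I =  1 → B
  i= 6: V-S =  3 → D
  i= 7: J-G =  3 → D
  i= 8: E-G = 24 → Y
  i= 9: F-B =  4 → E
  i=10: K-L = 25 → Z
  i=11: M-L =  1 → B
  shifts repeat with period 6: DDYEZB

DDYEZB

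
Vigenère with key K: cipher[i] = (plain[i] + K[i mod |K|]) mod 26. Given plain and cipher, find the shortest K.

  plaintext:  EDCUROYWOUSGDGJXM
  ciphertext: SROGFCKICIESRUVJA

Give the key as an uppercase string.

  i= 0: S-E = 14 → O
  i= 1: R-D = 14 → O
  i= 2: O-C = 12 → M
  i= 3: G-U = 12 → M
  i= 4: F-R = 14 → O
  i= 5: C-O = 14 → O
  i= 6: K-Y = 12 → M
  i= 7: I-W = 12 → M
  i= 8: C-O = 14 → O
  i= 9: I-U = 14 → O
  i=10: E-S = 12 → M
  i=11: S-G = 12 → M
  i=12: R-D = 14 → O
  i=13: U-G = 14 → O
  i=14: V-J = 12 → M
  i=15: J-X = 12 → M
  i=16: A-M = 14 → O
  shifts repeat with period 4: OOMM

OOMM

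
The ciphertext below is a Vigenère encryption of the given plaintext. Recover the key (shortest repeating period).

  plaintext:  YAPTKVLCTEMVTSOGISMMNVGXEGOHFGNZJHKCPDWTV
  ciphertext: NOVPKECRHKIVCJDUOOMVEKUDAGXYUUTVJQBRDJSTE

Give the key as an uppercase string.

  i= 0: N-Y = 15 → P
  i= 1: O-A = 14 → O
  i= 2: V-P =  6 → G
  i= 3: P-T = 22 → W
  i= 4: K-K =  0 → A
  i= 5: E-V =  9 → J
  i= 6: C-L = 17 → R
  i= 7: R-C = 15 → P
  i= 8: H-T = 14 → O
  i= 9: K-E =  6 → G
  i=10: I-M = 22 → W
  i=11: V-V =  0 → A
  i=12: C-T =  9 → J
  i=13: J-S = 17 → R
  i=14: D-O = 15 → P
  i=15: U-G = 14 → O
  i=16: O-I =  6 → G
  i=17: O-S = 22 → W
  i=18: M-M =  0 → A
  i=19: V-M =  9 → J
  i=20: E-N = 17 → R
  i=21: K-V = 15 → P
  i=22: U-G = 14 → O
  i=23: D-X =  6 → G
  i=24: A-E = 22 → W
  i=25: G-G =  0 → A
  i=26: X-O =  9 → J
  i=27: Y-H = 17 → R
  i=28: U-F = 15 → P
  i=29: U-G = 14 → O
  i=30: T-N =  6 → G
  i=31: V-Z = 22 → W
  i=32: J-J =  0 → A
  i=33: Q-H =  9 → J
  i=34: B-K = 17 → R
  i=35: R-C = 15 → P
  i=36: D-P = 14 → O
  i=37: J-D =  6 → G
  i=38: S-W = 22 → W
  i=39: T-T =  0 → A
  i=40: E-V =  9 → J
  shifts repeat with period 7: POGWAJR

POGWAJR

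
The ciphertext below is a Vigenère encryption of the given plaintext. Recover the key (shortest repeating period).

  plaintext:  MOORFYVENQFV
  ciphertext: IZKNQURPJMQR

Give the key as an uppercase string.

  i= 0: I-M = 22 → W
  i= 1: Z-O = 11 → L
  i= 2: K-O = 22 → W
  i= 3: N-R = 22 → W
  i= 4: Q-F = 11 → L
  i= 5: U-Y = 22 → W
  i= 6: R-V = 22 → W
  i= 7: P-E = 11 → L
  i= 8: J-N = 22 → W
  i= 9: M-Q = 22 → W
  i=10: Q-F = 11 → L
  i=11: R-V = 22 → W
  shifts repeat with period 3: WLW

WLW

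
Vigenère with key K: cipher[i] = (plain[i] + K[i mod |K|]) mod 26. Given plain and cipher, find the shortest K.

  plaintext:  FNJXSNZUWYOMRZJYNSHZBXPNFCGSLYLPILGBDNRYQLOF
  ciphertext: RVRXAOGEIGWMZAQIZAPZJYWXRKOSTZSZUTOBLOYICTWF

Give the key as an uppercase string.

  i= 0: R-F = 12 → M
  i= 1: V-N =  8 → I
  i= 2: R-J =  8 → I
  i= 3: X-X =  0 → A
  i= 4: A-S =  8 → I
  i= 5: O-N =  1 → B
  i= 6: G-Z =  7 → H
  i= 7: E-U = 10 → K
  i= 8: I-W = 12 → M
  i= 9: G-Y =  8 → I
  i=10: W-O =  8 → I
  i=11: M-M =  0 → A
  i=12: Z-R =  8 → I
  i=13: A-Z =  1 → B
  i=14: Q-J =  7 → H
  i=15: I-Y = 10 → K
  i=16: Z-N = 12 → M
  i=17: A-S =  8 → I
  i=18: P-H =  8 → I
  i=19: Z-Z =  0 → A
  i=20: J-B =  8 → I
  i=21: Y-X =  1 → B
  i=22: W-P =  7 → H
  i=23: X-N = 10 → K
  i=24: R-F = 12 → M
  i=25: K-C =  8 → I
  i=26: O-G =  8 → I
  i=27: S-S =  0 → A
  i=28: T-L =  8 → I
  i=29: Z-Y =  1 → B
  i=30: S-L =  7 → H
  i=31: Z-P = 10 → K
  i=32: U-I = 12 → M
  i=33: T-L =  8 → I
  i=34: O-G =  8 → I
  i=35: B-B =  0 → A
  i=36: L-D =  8 → I
  i=37: O-N =  1 → B
  i=38: Y-R =  7 → H
  i=39: I-Y = 10 → K
  i=40: C-Q = 12 → M
  i=41: T-L =  8 → I
  i=42: W-O =  8 → I
  i=43: F-F =  0 → A
  shifts repeat with period 8: MIIAIBHK

MIIAIBHK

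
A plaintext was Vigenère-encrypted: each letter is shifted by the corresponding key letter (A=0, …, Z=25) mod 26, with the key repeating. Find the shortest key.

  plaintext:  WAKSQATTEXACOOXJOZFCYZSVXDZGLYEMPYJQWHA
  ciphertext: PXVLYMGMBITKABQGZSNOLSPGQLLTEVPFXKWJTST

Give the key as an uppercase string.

TXLTIMN

  i= 0: P-W = 19 → T
  i= 1: X-A = 23 → X
  i= 2: V-K = 11 → L
  i= 3: L-S = 19 → T
  i= 4: Y-Q =  8 → I
  i= 5: M-A = 12 → M
  i= 6: G-T = 13 → N
  i= 7: M-T = 19 → T
  i= 8: B-E = 23 → X
  i= 9: I-X = 11 → L
  i=10: T-A = 19 → T
  i=11: K-C =  8 → I
  i=12: A-O = 12 → M
  i=13: B-O = 13 → N
  i=14: Q-X = 19 → T
  i=15: G-J = 23 → X
  i=16: Z-O = 11 → L
  i=17: S-Z = 19 → T
  i=18: N-F =  8 → I
  i=19: O-C = 12 → M
  i=20: L-Y = 13 → N
  i=21: S-Z = 19 → T
  i=22: P-S = 23 → X
  i=23: G-V = 11 → L
  i=24: Q-X = 19 → T
  i=25: L-D =  8 → I
  i=26: L-Z = 12 → M
  i=27: T-G = 13 → N
  i=28: E-L = 19 → T
  i=29: V-Y = 23 → X
  i=30: P-E = 11 → L
  i=31: F-M = 19 → T
  i=32: X-P =  8 → I
  i=33: K-Y = 12 → M
  i=34: W-J = 13 → N
  i=35: J-Q = 19 → T
  i=36: T-W = 23 → X
  i=37: S-H = 11 → L
  i=38: T-A = 19 → T
  shifts repeat with period 7: TXLTIMN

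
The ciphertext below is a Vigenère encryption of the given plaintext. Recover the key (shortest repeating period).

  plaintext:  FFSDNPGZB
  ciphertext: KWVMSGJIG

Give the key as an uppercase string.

FRDJ

  i= 0: K-F =  5 → F
  i= 1: W-F = 17 → R
  i= 2: V-S =  3 → D
  i= 3: M-D =  9 → J
  i= 4: S-N =  5 → F
  i= 5: G-P = 17 → R
  i= 6: J-G =  3 → D
  i= 7: I-Z =  9 → J
  i= 8: G-B =  5 → F
  shifts repeat with period 4: FRDJ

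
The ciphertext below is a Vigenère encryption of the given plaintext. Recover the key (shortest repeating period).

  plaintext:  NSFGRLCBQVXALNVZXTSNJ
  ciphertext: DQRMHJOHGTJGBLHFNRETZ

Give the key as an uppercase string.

QYMG

  i= 0: D-N = 16 → Q
  i= 1: Q-S = 24 → Y
  i= 2: R-F = 12 → M
  i= 3: M-G =  6 → G
  i= 4: H-R = 16 → Q
  i= 5: J-L = 24 → Y
  i= 6: O-C = 12 → M
  i= 7: H-B =  6 → G
  i= 8: G-Q = 16 → Q
  i= 9: T-V = 24 → Y
  i=10: J-X = 12 → M
  i=11: G-A =  6 → G
  i=12: B-L = 16 → Q
  i=13: L-N = 24 → Y
  i=14: H-V = 12 → M
  i=15: F-Z =  6 → G
  i=16: N-X = 16 → Q
  i=17: R-T = 24 → Y
  i=18: E-S = 12 → M
  i=19: T-N =  6 → G
  i=20: Z-J = 16 → Q
  shifts repeat with period 4: QYMG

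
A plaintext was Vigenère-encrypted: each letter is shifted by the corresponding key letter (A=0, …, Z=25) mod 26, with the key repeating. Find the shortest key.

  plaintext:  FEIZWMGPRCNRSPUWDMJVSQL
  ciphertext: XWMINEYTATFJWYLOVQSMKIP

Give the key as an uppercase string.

SSEJR

  i= 0: X-F = 18 → S
  i= 1: W-E = 18 → S
  i= 2: M-I =  4 → E
  i= 3: I-Z =  9 → J
  i= 4: N-W = 17 → R
  i= 5: E-M = 18 → S
  i= 6: Y-G = 18 → S
  i= 7: T-P =  4 → E
  i= 8: A-R =  9 → J
  i= 9: T-C = 17 → R
  i=10: F-N = 18 → S
  i=11: J-R = 18 → S
  i=12: W-S =  4 → E
  i=13: Y-P =  9 → J
  i=14: L-U = 17 → R
  i=15: O-W = 18 → S
  i=16: V-D = 18 → S
  i=17: Q-M =  4 → E
  i=18: S-J =  9 → J
  i=19: M-V = 17 → R
  i=20: K-S = 18 → S
  i=21: I-Q = 18 → S
  i=22: P-L =  4 → E
  shifts repeat with period 5: SSEJR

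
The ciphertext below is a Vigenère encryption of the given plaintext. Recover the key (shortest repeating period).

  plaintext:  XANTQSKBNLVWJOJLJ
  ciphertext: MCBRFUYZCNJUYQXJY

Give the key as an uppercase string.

PCOY

  i= 0: M-X = 15 → P
  i= 1: C-A =  2 → C
  i= 2: B-N = 14 → O
  i= 3: R-T = 24 → Y
  i= 4: F-Q = 15 → P
  i= 5: U-S =  2 → C
  i= 6: Y-K = 14 → O
  i= 7: Z-B = 24 → Y
  i= 8: C-N = 15 → P
  i= 9: N-L =  2 → C
  i=10: J-V = 14 → O
  i=11: U-W = 24 → Y
  i=12: Y-J = 15 → P
  i=13: Q-O =  2 → C
  i=14: X-J = 14 → O
  i=15: J-L = 24 → Y
  i=16: Y-J = 15 → P
  shifts repeat with period 4: PCOY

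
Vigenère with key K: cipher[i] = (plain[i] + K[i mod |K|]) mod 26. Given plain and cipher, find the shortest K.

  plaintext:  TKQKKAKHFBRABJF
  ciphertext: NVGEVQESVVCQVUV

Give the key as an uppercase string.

  i= 0: N-T = 20 → U
  i= 1: V-K = 11 → L
  i= 2: G-Q = 16 → Q
  i= 3: E-K = 20 → U
  i= 4: V-K = 11 → L
  i= 5: Q-A = 16 → Q
  i= 6: E-K = 20 → U
  i= 7: S-H = 11 → L
  i= 8: V-F = 16 → Q
  i= 9: V-B = 20 → U
  i=10: C-R = 11 → L
  i=11: Q-A = 16 → Q
  i=12: V-B = 20 → U
  i=13: U-J = 11 → L
  i=14: V-F = 16 → Q
  shifts repeat with period 3: ULQ

ULQ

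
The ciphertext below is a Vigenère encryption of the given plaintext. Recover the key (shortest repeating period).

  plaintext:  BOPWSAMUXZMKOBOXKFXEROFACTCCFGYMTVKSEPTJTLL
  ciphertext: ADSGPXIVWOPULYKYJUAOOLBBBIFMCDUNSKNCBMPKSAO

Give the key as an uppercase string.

  i= 0: A-B = 25 → Z
  i= 1: D-O = 15 → P
  i= 2: S-P =  3 → D
  i= 3: G-W = 10 → K
  i= 4: P-S = 23 → X
  i= 5: X-A = 23 → X
  i= 6: I-M = 22 → W
  i= 7: V-U =  1 → B
  i= 8: W-X = 25 → Z
  i= 9: O-Z = 15 → P
  i=10: P-M =  3 → D
  i=11: U-K = 10 → K
  i=12: L-O = 23 → X
  i=13: Y-B = 23 → X
  i=14: K-O = 22 → W
  i=15: Y-X =  1 → B
  i=16: J-K = 25 → Z
  i=17: U-F = 15 → P
  i=18: A-X =  3 → D
  i=19: O-E = 10 → K
  i=20: O-R = 23 → X
  i=21: L-O = 23 → X
  i=22: B-F = 22 → W
  i=23: B-A =  1 → B
  i=24: B-C = 25 → Z
  i=25: I-T = 15 → P
  i=26: F-C =  3 → D
  i=27: M-C = 10 → K
  i=28: C-F = 23 → X
  i=29: D-G = 23 → X
  i=30: U-Y = 22 → W
  i=31: N-M =  1 → B
  i=32: S-T = 25 → Z
  i=33: K-V = 15 → P
  i=34: N-K =  3 → D
  i=35: C-S = 10 → K
  i=36: B-E = 23 → X
  i=37: M-P = 23 → X
  i=38: P-T = 22 → W
  i=39: K-J =  1 → B
  i=40: S-T = 25 → Z
  i=41: A-L = 15 → P
  i=42: O-L =  3 → D
  shifts repeat with period 8: ZPDKXXWB

ZPDKXXWB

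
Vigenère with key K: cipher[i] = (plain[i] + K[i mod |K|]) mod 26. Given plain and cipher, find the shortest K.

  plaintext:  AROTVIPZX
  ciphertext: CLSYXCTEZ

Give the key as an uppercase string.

  i= 0: C-A =  2 → C
  i= 1: L-R = 20 → U
  i= 2: S-O =  4 → E
  i= 3: Y-T =  5 → F
  i= 4: X-V =  2 → C
  i= 5: C-I = 20 → U
  i= 6: T-P =  4 → E
  i= 7: E-Z =  5 → F
  i= 8: Z-X =  2 → C
  shifts repeat with period 4: CUEF

CUEF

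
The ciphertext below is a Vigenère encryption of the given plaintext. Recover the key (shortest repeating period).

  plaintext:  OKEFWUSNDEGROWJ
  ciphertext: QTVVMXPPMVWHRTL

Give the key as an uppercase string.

  i= 0: Q-O =  2 → C
  i= 1: T-K =  9 → J
  i= 2: V-E = 17 → R
  i= 3: V-F = 16 → Q
  i= 4: M-W = 16 → Q
  i= 5: X-U =  3 → D
  i= 6: P-S = 23 → X
  i= 7: P-N =  2 → C
  i= 8: M-D =  9 → J
  i= 9: V-E = 17 → R
  i=10: W-G = 16 → Q
  i=11: H-R = 16 → Q
  i=12: R-O =  3 → D
  i=13: T-W = 23 → X
  i=14: L-J =  2 → C
  shifts repeat with period 7: CJRQQDX

CJRQQDX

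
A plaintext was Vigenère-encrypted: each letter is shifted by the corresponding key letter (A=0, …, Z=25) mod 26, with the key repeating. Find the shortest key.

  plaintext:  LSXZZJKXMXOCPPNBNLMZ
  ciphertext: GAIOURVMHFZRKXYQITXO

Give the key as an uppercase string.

  i= 0: G-L = 21 → V
  i= 1: A-S =  8 → I
  i= 2: I-X = 11 → L
  i= 3: O-Z = 15 → P
  i= 4: U-Z = 21 → V
  i= 5: R-J =  8 → I
  i= 6: V-K = 11 → L
  i= 7: M-X = 15 → P
  i= 8: H-M = 21 → V
  i= 9: F-X =  8 → I
  i=10: Z-O = 11 → L
  i=11: R-C = 15 → P
  i=12: K-P = 21 → V
  i=13: X-P =  8 → I
  i=14: Y-N = 11 → L
  i=15: Q-B = 15 → P
  i=16: I-N = 21 → V
  i=17: T-L =  8 → I
  i=18: X-M = 11 → L
  i=19: O-Z = 15 → P
  shifts repeat with period 4: VILP

VILP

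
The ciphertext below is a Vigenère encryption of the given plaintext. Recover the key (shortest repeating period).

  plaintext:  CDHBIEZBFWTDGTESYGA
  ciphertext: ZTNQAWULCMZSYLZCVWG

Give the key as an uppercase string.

XQGPSSVK

  i= 0: Z-C = 23 → X
  i= 1: T-D = 16 → Q
  i= 2: N-H =  6 → G
  i= 3: Q-B = 15 → P
  i= 4: A-I = 18 → S
  i= 5: W-E = 18 → S
  i= 6: U-Z = 21 → V
  i= 7: L-B = 10 → K
  i= 8: C-F = 23 → X
  i= 9: M-W = 16 → Q
  i=10: Z-T =  6 → G
  i=11: S-D = 15 → P
  i=12: Y-G = 18 → S
  i=13: L-T = 18 → S
  i=14: Z-E = 21 → V
  i=15: C-S = 10 → K
  i=16: V-Y = 23 → X
  i=17: W-G = 16 → Q
  i=18: G-A =  6 → G
  shifts repeat with period 8: XQGPSSVK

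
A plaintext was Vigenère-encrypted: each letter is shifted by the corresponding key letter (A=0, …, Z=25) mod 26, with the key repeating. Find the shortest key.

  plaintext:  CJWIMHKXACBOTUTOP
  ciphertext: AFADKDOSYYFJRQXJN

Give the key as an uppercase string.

  i= 0: A-C = 24 → Y
  i= 1: F-J = 22 → W
  i= 2: A-W =  4 → E
  i= 3: D-I = 21 → V
  i= 4: K-M = 24 → Y
  i= 5: D-H = 22 → W
  i= 6: O-K =  4 → E
  i= 7: S-X = 21 → V
  i= 8: Y-A = 24 → Y
  i= 9: Y-C = 22 → W
  i=10: F-B =  4 → E
  i=11: J-O = 21 → V
  i=12: R-T = 24 → Y
  i=13: Q-U = 22 → W
  i=14: X-T =  4 → E
  i=15: J-O = 21 → V
  i=16: N-P = 24 → Y
  shifts repeat with period 4: YWEV

YWEV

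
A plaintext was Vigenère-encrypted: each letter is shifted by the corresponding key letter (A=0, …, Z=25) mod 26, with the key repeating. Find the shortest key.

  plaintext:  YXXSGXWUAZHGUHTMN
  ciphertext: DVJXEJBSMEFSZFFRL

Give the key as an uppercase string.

FYM

  i= 0: D-Y =  5 → F
  i= 1: V-X = 24 → Y
  i= 2: J-X = 12 → M
  i= 3: X-S =  5 → F
  i= 4: E-G = 24 → Y
  i= 5: J-X = 12 → M
  i= 6: B-W =  5 → F
  i= 7: S-U = 24 → Y
  i= 8: M-A = 12 → M
  i= 9: E-Z =  5 → F
  i=10: F-H = 24 → Y
  i=11: S-G = 12 → M
  i=12: Z-U =  5 → F
  i=13: F-H = 24 → Y
  i=14: F-T = 12 → M
  i=15: R-M =  5 → F
  i=16: L-N = 24 → Y
  shifts repeat with period 3: FYM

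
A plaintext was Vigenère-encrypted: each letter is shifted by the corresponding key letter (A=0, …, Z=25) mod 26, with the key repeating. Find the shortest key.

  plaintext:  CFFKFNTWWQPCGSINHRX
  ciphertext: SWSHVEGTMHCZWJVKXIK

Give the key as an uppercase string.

QRNX

  i= 0: S-C = 16 → Q
  i= 1: W-F = 17 → R
  i= 2: S-F = 13 → N
  i= 3: H-K = 23 → X
  i= 4: V-F = 16 → Q
  i= 5: E-N = 17 → R
  i= 6: G-T = 13 → N
  i= 7: T-W = 23 → X
  i= 8: M-W = 16 → Q
  i= 9: H-Q = 17 → R
  i=10: C-P = 13 → N
  i=11: Z-C = 23 → X
  i=12: W-G = 16 → Q
  i=13: J-S = 17 → R
  i=14: V-I = 13 → N
  i=15: K-N = 23 → X
  i=16: X-H = 16 → Q
  i=17: I-R = 17 → R
  i=18: K-X = 13 → N
  shifts repeat with period 4: QRNX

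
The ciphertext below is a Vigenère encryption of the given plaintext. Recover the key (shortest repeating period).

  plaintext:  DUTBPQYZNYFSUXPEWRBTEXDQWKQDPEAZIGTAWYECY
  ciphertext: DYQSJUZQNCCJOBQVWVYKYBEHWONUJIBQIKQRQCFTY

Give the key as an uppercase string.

  i= 0: D-D =  0 → A
  i= 1: Y-U =  4 → E
  i= 2: Q-T = 23 → X
  i= 3: S-B = 17 → R
  i= 4: J-P = 20 → U
  i= 5: U-Q =  4 → E
  i= 6: Z-Y =  1 → B
  i= 7: Q-Z = 17 → R
  i= 8: N-N =  0 → A
  i= 9: C-Y =  4 → E
  i=10: C-F = 23 → X
  i=11: J-S = 17 → R
  i=12: O-U = 20 → U
  i=13: B-X =  4 → E
  i=14: Q-P =  1 → B
  i=15: V-E = 17 → R
  i=16: W-W =  0 → A
  i=17: V-R =  4 → E
  i=18: Y-B = 23 → X
  i=19: K-T = 17 → R
  i=20: Y-E = 20 → U
  i=21: B-X =  4 → E
  i=22: E-D =  1 → B
  i=23: H-Q = 17 → R
  i=24: W-W =  0 → A
  i=25: O-K =  4 → E
  i=26: N-Q = 23 → X
  i=27: U-D = 17 → R
  i=28: J-P = 20 → U
  i=29: I-E =  4 → E
  i=30: B-A =  1 → B
  i=31: Q-Z = 17 → R
  i=32: I-I =  0 → A
  i=33: K-G =  4 → E
  i=34: Q-T = 23 → X
  i=35: R-A = 17 → R
  i=36: Q-W = 20 → U
  i=37: C-Y =  4 → E
  i=38: F-E =  1 → B
  i=39: T-C = 17 → R
  i=40: Y-Y =  0 → A
  shifts repeat with period 8: AEXRUEBR

AEXRUEBR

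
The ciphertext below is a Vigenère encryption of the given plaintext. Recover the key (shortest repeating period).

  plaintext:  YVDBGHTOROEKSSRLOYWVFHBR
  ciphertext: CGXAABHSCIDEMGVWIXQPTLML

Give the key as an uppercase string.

ELUZUUO

  i= 0: C-Y =  4 → E
  i= 1: G-V = 11 → L
  i= 2: X-D = 20 → U
  i= 3: A-B = 25 → Z
  i= 4: A-G = 20 → U
  i= 5: B-H = 20 → U
  i= 6: H-T = 14 → O
  i= 7: S-O =  4 → E
  i= 8: C-R = 11 → L
  i= 9: I-O = 20 → U
  i=10: D-E = 25 → Z
  i=11: E-K = 20 → U
  i=12: M-S = 20 → U
  i=13: G-S = 14 → O
  i=14: V-R =  4 → E
  i=15: W-L = 11 → L
  i=16: I-O = 20 → U
  i=17: X-Y = 25 → Z
  i=18: Q-W = 20 → U
  i=19: P-V = 20 → U
  i=20: T-F = 14 → O
  i=21: L-H =  4 → E
  i=22: M-B = 11 → L
  i=23: L-R = 20 → U
  shifts repeat with period 7: ELUZUUO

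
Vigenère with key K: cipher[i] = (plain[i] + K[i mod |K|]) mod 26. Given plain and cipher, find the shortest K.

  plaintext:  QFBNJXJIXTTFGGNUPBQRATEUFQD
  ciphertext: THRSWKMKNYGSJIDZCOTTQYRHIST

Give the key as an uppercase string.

  i= 0: T-Q =  3 → D
  i= 1: H-F =  2 → C
  i= 2: R-B = 16 → Q
  i= 3: S-N =  5 → F
  i= 4: W-J = 13 → N
  i= 5: K-X = 13 → N
  i= 6: M-J =  3 → D
  i= 7: K-I =  2 → C
  i= 8: N-X = 16 → Q
  i= 9: Y-T =  5 → F
  i=10: G-T = 13 → N
  i=11: S-F = 13 → N
  i=12: J-G =  3 → D
  i=13: I-G =  2 → C
  i=14: D-N = 16 → Q
  i=15: Z-U =  5 → F
  i=16: C-P = 13 → N
  i=17: O-B = 13 → N
  i=18: T-Q =  3 → D
  i=19: T-R =  2 → C
  i=20: Q-A = 16 → Q
  i=21: Y-T =  5 → F
  i=22: R-E = 13 → N
  i=23: H-U = 13 → N
  i=24: I-F =  3 → D
  i=25: S-Q =  2 → C
  i=26: T-D = 16 → Q
  shifts repeat with period 6: DCQFNN

DCQFNN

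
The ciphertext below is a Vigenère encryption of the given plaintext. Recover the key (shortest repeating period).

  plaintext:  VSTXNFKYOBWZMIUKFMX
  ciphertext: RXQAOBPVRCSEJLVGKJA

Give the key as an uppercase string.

WFXDB

  i= 0: R-V = 22 → W
  i= 1: X-S =  5 → F
  i= 2: Q-T = 23 → X
  i= 3: A-X =  3 → D
  i= 4: O-N =  1 → B
  i= 5: B-F = 22 → W
  i= 6: P-K =  5 → F
  i= 7: V-Y = 23 → X
  i= 8: R-O =  3 → D
  i= 9: C-B =  1 → B
  i=10: S-W = 22 → W
  i=11: E-Z =  5 → F
  i=12: J-M = 23 → X
  i=13: L-I =  3 → D
  i=14: V-U =  1 → B
  i=15: G-K = 22 → W
  i=16: K-F =  5 → F
  i=17: J-M = 23 → X
  i=18: A-X =  3 → D
  shifts repeat with period 5: WFXDB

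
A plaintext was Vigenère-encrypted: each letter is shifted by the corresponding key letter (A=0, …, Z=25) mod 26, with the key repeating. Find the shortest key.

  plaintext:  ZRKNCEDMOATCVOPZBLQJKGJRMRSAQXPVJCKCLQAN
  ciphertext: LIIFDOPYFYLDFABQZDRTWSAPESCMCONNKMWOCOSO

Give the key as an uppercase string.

MRYSBKM

  i= 0: L-Z = 12 → M
  i= 1: I-R = 17 → R
  i= 2: I-K = 24 → Y
  i= 3: F-N = 18 → S
  i= 4: D-C =  1 → B
  i= 5: O-E = 10 → K
  i= 6: P-D = 12 → M
  i= 7: Y-M = 12 → M
  i= 8: F-O = 17 → R
  i= 9: Y-A = 24 → Y
  i=10: L-T = 18 → S
  i=11: D-C =  1 → B
  i=12: F-V = 10 → K
  i=13: A-O = 12 → M
  i=14: B-P = 12 → M
  i=15: Q-Z = 17 → R
  i=16: Z-B = 24 → Y
  i=17: D-L = 18 → S
  i=18: R-Q =  1 → B
  i=19: T-J = 10 → K
  i=20: W-K = 12 → M
  i=21: S-G = 12 → M
  i=22: A-J = 17 → R
  i=23: P-R = 24 → Y
  i=24: E-M = 18 → S
  i=25: S-R =  1 → B
  i=26: C-S = 10 → K
  i=27: M-A = 12 → M
  i=28: C-Q = 12 → M
  i=29: O-X = 17 → R
  i=30: N-P = 24 → Y
  i=31: N-V = 18 → S
  i=32: K-J =  1 → B
  i=33: M-C = 10 → K
  i=34: W-K = 12 → M
  i=35: O-C = 12 → M
  i=36: C-L = 17 → R
  i=37: O-Q = 24 → Y
  i=38: S-A = 18 → S
  i=39: O-N =  1 → B
  shifts repeat with period 7: MRYSBKM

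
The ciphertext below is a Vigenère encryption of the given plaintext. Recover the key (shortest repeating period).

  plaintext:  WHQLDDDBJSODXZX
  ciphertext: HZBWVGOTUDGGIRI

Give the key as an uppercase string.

LSLLSD

  i= 0: H-W = 11 → L
  i= 1: Z-H = 18 → S
  i= 2: B-Q = 11 → L
  i= 3: W-L = 11 → L
  i= 4: V-D = 18 → S
  i= 5: G-D =  3 → D
  i= 6: O-D = 11 → L
  i= 7: T-B = 18 → S
  i= 8: U-J = 11 → L
  i= 9: D-S = 11 → L
  i=10: G-O = 18 → S
  i=11: G-D =  3 → D
  i=12: I-X = 11 → L
  i=13: R-Z = 18 → S
  i=14: I-X = 11 → L
  shifts repeat with period 6: LSLLSD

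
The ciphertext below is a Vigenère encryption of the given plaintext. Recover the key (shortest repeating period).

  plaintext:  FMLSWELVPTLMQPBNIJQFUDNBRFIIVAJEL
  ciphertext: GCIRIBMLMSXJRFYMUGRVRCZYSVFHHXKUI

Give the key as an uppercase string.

BQXZMX

  i= 0: G-F =  1 → B
  i= 1: C-M = 16 → Q
  i= 2: I-L = 23 → X
  i= 3: R-S = 25 → Z
  i= 4: I-W = 12 → M
  i= 5: B-E = 23 → X
  i= 6: M-L =  1 → B
  i= 7: L-V = 16 → Q
  i= 8: M-P = 23 → X
  i= 9: S-T = 25 → Z
  i=10: X-L = 12 → M
  i=11: J-M = 23 → X
  i=12: R-Q =  1 → B
  i=13: F-P = 16 → Q
  i=14: Y-B = 23 → X
  i=15: M-N = 25 → Z
  i=16: U-I = 12 → M
  i=17: G-J = 23 → X
  i=18: R-Q =  1 → B
  i=19: V-F = 16 → Q
  i=20: R-U = 23 → X
  i=21: C-D = 25 → Z
  i=22: Z-N = 12 → M
  i=23: Y-B = 23 → X
  i=24: S-R =  1 → B
  i=25: V-F = 16 → Q
  i=26: F-I = 23 → X
  i=27: H-I = 25 → Z
  i=28: H-V = 12 → M
  i=29: X-A = 23 → X
  i=30: K-J =  1 → B
  i=31: U-E = 16 → Q
  i=32: I-L = 23 → X
  shifts repeat with period 6: BQXZMX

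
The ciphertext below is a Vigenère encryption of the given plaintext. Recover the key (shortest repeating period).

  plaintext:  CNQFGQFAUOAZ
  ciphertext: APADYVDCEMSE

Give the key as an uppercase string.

YCKYSF

  i= 0: A-C = 24 → Y
  i= 1: P-N =  2 → C
  i= 2: A-Q = 10 → K
  i= 3: D-F = 24 → Y
  i= 4: Y-G = 18 → S
  i= 5: V-Q =  5 → F
  i= 6: D-F = 24 → Y
  i= 7: C-A =  2 → C
  i= 8: E-U = 10 → K
  i= 9: M-O = 24 → Y
  i=10: S-A = 18 → S
  i=11: E-Z =  5 → F
  shifts repeat with period 6: YCKYSF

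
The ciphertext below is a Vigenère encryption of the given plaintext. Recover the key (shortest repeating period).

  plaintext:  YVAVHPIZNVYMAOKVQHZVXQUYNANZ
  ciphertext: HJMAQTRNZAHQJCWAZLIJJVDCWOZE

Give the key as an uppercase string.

  i= 0: H-Y =  9 → J
  i= 1: J-V = 14 → O
  i= 2: M-A = 12 → M
  i= 3: A-V =  5 → F
  i= 4: Q-H =  9 → J
  i= 5: T-P =  4 → E
  i= 6: R-I =  9 → J
  i= 7: N-Z = 14 → O
  i= 8: Z-N = 12 → M
  i= 9: A-V =  5 → F
  i=10: H-Y =  9 → J
  i=11: Q-M =  4 → E
  i=12: J-A =  9 → J
  i=13: C-O = 14 → O
  i=14: W-K = 12 → M
  i=15: A-V =  5 → F
  i=16: Z-Q =  9 → J
  i=17: L-H =  4 → E
  i=18: I-Z =  9 → J
  i=19: J-V = 14 → O
  i=20: J-X = 12 → M
  i=21: V-Q =  5 → F
  i=22: D-U =  9 → J
  i=23: C-Y =  4 → E
  i=24: W-N =  9 → J
  i=25: O-A = 14 → O
  i=26: Z-N = 12 → M
  i=27: E-Z =  5 → F
  shifts repeat with period 6: JOMFJE

JOMFJE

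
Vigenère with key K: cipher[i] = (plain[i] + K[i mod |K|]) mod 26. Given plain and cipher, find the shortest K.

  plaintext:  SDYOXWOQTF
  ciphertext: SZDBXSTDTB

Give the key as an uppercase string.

  i= 0: S-S =  0 → A
  i= 1: Z-D = 22 → W
  i= 2: D-Y =  5 → F
  i= 3: B-O = 13 → N
  i= 4: X-X =  0 → A
  i= 5: S-W = 22 → W
  i= 6: T-O =  5 → F
  i= 7: D-Q = 13 → N
  i= 8: T-T =  0 → A
  i= 9: B-F = 22 → W
  shifts repeat with period 4: AWFN

AWFN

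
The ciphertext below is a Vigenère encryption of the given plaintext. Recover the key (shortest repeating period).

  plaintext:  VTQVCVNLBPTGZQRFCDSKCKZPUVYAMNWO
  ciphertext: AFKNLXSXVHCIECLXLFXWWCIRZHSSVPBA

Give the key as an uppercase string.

  i= 0: A-V =  5 → F
  i= 1: F-T = 12 → M
  i= 2: K-Q = 20 → U
  i= 3: N-V = 18 → S
  i= 4: L-C =  9 → J
  i= 5: X-V =  2 → C
  i= 6: S-N =  5 → F
  i= 7: X-L = 12 → M
  i= 8: V-B = 20 → U
  i= 9: H-P = 18 → S
  i=10: C-T =  9 → J
  i=11: I-G =  2 → C
  i=12: E-Z =  5 → F
  i=13: C-Q = 12 → M
  i=14: L-R = 20 → U
  i=15: X-F = 18 → S
  i=16: L-C =  9 → J
  i=17: F-D =  2 → C
  i=18: X-S =  5 → F
  i=19: W-K = 12 → M
  i=20: W-C = 20 → U
  i=21: C-K = 18 → S
  i=22: I-Z =  9 → J
  i=23: R-P =  2 → C
  i=24: Z-U =  5 → F
  i=25: H-V = 12 → M
  i=26: S-Y = 20 → U
  i=27: S-A = 18 → S
  i=28: V-M =  9 → J
  i=29: P-N =  2 → C
  i=30: B-W =  5 → F
  i=31: A-O = 12 → M
  shifts repeat with period 6: FMUSJC

FMUSJC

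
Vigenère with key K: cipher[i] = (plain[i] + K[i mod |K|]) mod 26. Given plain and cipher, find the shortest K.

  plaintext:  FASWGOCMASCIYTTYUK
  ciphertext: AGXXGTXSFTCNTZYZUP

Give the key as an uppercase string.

VGFBAF

  i= 0: A-F = 21 → V
  i= 1: G-A =  6 → G
  i= 2: X-S =  5 → F
  i= 3: X-W =  1 → B
  i= 4: G-G =  0 → A
  i= 5: T-O =  5 → F
  i= 6: X-C = 21 → V
  i= 7: S-M =  6 → G
  i= 8: F-A =  5 → F
  i= 9: T-S =  1 → B
  i=10: C-C =  0 → A
  i=11: N-I =  5 → F
  i=12: T-Y = 21 → V
  i=13: Z-T =  6 → G
  i=14: Y-T =  5 → F
  i=15: Z-Y =  1 → B
  i=16: U-U =  0 → A
  i=17: P-K =  5 → F
  shifts repeat with period 6: VGFBAF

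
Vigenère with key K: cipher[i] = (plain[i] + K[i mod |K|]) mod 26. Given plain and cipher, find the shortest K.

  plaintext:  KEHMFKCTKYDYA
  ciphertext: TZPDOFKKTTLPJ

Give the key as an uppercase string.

JVIR

  i= 0: T-K =  9 → J
  i= 1: Z-E = 21 → V
  i= 2: P-H =  8 → I
  i= 3: D-M = 17 → R
  i= 4: O-F =  9 → J
  i= 5: F-K = 21 → V
  i= 6: K-C =  8 → I
  i= 7: K-T = 17 → R
  i= 8: T-K =  9 → J
  i= 9: T-Y = 21 → V
  i=10: L-D =  8 → I
  i=11: P-Y = 17 → R
  i=12: J-A =  9 → J
  shifts repeat with period 4: JVIR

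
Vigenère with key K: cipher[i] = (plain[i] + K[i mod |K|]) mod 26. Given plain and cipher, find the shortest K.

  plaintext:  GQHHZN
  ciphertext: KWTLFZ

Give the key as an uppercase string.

EGM

  i= 0: K-G =  4 → E
  i= 1: W-Q =  6 → G
  i= 2: T-H = 12 → M
  i= 3: L-H =  4 → E
  i= 4: F-Z =  6 → G
  i= 5: Z-N = 12 → M
  shifts repeat with period 3: EGM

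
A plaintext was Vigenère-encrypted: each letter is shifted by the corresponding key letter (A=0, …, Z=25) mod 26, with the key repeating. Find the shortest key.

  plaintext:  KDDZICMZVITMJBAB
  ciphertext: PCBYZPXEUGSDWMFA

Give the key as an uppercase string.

FZYZRNL

  i= 0: P-K =  5 → F
  i= 1: C-D = 25 → Z
  i= 2: B-D = 24 → Y
  i= 3: Y-Z = 25 → Z
  i= 4: Z-I = 17 → R
  i= 5: P-C = 13 → N
  i= 6: X-M = 11 → L
  i= 7: E-Z =  5 → F
  i= 8: U-V = 25 → Z
  i= 9: G-I = 24 → Y
  i=10: S-T = 25 → Z
  i=11: D-M = 17 → R
  i=12: W-J = 13 → N
  i=13: M-B = 11 → L
  i=14: F-A =  5 → F
  i=15: A-B = 25 → Z
  shifts repeat with period 7: FZYZRNL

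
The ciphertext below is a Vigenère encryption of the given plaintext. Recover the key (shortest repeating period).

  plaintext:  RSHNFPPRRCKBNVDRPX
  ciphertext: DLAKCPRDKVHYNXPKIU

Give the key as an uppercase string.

  i= 0: D-R = 12 → M
  i= 1: L-S = 19 → T
  i= 2: A-H = 19 → T
  i= 3: K-N = 23 → X
  i= 4: C-F = 23 → X
  i= 5: P-P =  0 → A
  i= 6: R-P =  2 → C
  i= 7: D-R = 12 → M
  i= 8: K-R = 19 → T
  i= 9: V-C = 19 → T
  i=10: H-K = 23 → X
  i=11: Y-B = 23 → X
  i=12: N-N =  0 → A
  i=13: X-V =  2 → C
  i=14: P-D = 12 → M
  i=15: K-R = 19 → T
  i=16: I-P = 19 → T
  i=17: U-X = 23 → X
  shifts repeat with period 7: MTTXXAC

MTTXXAC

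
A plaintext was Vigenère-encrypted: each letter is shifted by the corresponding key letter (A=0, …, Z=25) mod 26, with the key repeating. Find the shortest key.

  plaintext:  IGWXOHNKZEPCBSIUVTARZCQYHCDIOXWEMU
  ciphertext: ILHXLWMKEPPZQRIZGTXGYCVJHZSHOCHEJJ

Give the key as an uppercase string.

AFLAXPZ

  i= 0: I-I =  0 → A
  i= 1: L-G =  5 → F
  i= 2: H-W = 11 → L
  i= 3: X-X =  0 → A
  i= 4: L-O = 23 → X
  i= 5: W-H = 15 → P
  i= 6: M-N = 25 → Z
  i= 7: K-K =  0 → A
  i= 8: E-Z =  5 → F
  i= 9: P-E = 11 → L
  i=10: P-P =  0 → A
  i=11: Z-C = 23 → X
  i=12: Q-B = 15 → P
  i=13: R-S = 25 → Z
  i=14: I-I =  0 → A
  i=15: Z-U =  5 → F
  i=16: G-V = 11 → L
  i=17: T-T =  0 → A
  i=18: X-A = 23 → X
  i=19: G-R = 15 → P
  i=20: Y-Z = 25 → Z
  i=21: C-C =  0 → A
  i=22: V-Q =  5 → F
  i=23: J-Y = 11 → L
  i=24: H-H =  0 → A
  i=25: Z-C = 23 → X
  i=26: S-D = 15 → P
  i=27: H-I = 25 → Z
  i=28: O-O =  0 → A
  i=29: C-X =  5 → F
  i=30: H-W = 11 → L
  i=31: E-E =  0 → A
  i=32: J-M = 23 → X
  i=33: J-U = 15 → P
  shifts repeat with period 7: AFLAXPZ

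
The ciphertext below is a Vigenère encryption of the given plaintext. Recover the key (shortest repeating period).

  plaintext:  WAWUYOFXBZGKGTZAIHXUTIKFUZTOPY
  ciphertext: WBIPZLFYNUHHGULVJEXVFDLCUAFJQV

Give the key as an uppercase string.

  i= 0: W-W =  0 → A
  i= 1: B-A =  1 → B
  i= 2: I-W = 12 → M
  i= 3: P-U = 21 → V
  i= 4: Z-Y =  1 → B
  i= 5: L-O = 23 → X
  i= 6: F-F =  0 → A
  i= 7: Y-X =  1 → B
  i= 8: N-B = 12 → M
  i= 9: U-Z = 21 → V
  i=10: H-G =  1 → B
  i=11: H-K = 23 → X
  i=12: G-G =  0 → A
  i=13: U-T =  1 → B
  i=14: L-Z = 12 → M
  i=15: V-A = 21 → V
  i=16: J-I =  1 → B
  i=17: E-H = 23 → X
  i=18: X-X =  0 → A
  i=19: V-U =  1 → B
  i=20: F-T = 12 → M
  i=21: D-I = 21 → V
  i=22: L-K =  1 → B
  i=23: C-F = 23 → X
  i=24: U-U =  0 → A
  i=25: A-Z =  1 → B
  i=26: F-T = 12 → M
  i=27: J-O = 21 → V
  i=28: Q-P =  1 → B
  i=29: V-Y = 23 → X
  shifts repeat with period 6: ABMVBX

ABMVBX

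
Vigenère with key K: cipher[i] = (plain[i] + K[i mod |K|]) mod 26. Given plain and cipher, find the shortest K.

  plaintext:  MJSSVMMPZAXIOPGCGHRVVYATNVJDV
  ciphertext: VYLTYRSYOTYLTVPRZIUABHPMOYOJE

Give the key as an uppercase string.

  i= 0: V-M =  9 → J
  i= 1: Y-J = 15 → P
  i= 2: L-S = 19 → T
  i= 3: T-S =  1 → B
  i= 4: Y-V =  3 → D
  i= 5: R-M =  5 → F
  i= 6: S-M =  6 → G
  i= 7: Y-P =  9 → J
  i= 8: O-Z = 15 → P
  i= 9: T-A = 19 → T
  i=10: Y-X =  1 → B
  i=11: L-I =  3 → D
  i=12: T-O =  5 → F
  i=13: V-P =  6 → G
  i=14: P-G =  9 → J
  i=15: R-C = 15 → P
  i=16: Z-G = 19 → T
  i=17: I-H =  1 → B
  i=18: U-R =  3 → D
  i=19: A-V =  5 → F
  i=20: B-V =  6 → G
  i=21: H-Y =  9 → J
  i=22: P-A = 15 → P
  i=23: M-T = 19 → T
  i=24: O-N =  1 → B
  i=25: Y-V =  3 → D
  i=26: O-J =  5 → F
  i=27: J-D =  6 → G
  i=28: E-V =  9 → J
  shifts repeat with period 7: JPTBDFG

JPTBDFG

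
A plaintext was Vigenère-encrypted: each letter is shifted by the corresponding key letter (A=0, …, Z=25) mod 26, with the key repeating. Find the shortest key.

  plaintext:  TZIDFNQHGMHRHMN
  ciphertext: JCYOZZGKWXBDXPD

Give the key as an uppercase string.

  i= 0: J-T = 16 → Q
  i= 1: C-Z =  3 → D
  i= 2: Y-I = 16 → Q
  i= 3: O-D = 11 → L
  i= 4: Z-F = 20 → U
  i= 5: Z-N = 12 → M
  i= 6: G-Q = 16 → Q
  i= 7: K-H =  3 → D
  i= 8: W-G = 16 → Q
  i= 9: X-M = 11 → L
  i=10: B-H = 20 → U
  i=11: D-R = 12 → M
  i=12: X-H = 16 → Q
  i=13: P-M =  3 → D
  i=14: D-N = 16 → Q
  shifts repeat with period 6: QDQLUM

QDQLUM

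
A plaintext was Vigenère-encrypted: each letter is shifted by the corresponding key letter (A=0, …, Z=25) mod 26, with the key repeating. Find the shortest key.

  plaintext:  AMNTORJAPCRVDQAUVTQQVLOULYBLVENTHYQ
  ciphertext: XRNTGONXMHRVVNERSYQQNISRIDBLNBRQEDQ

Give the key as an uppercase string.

XFAASXEX

  i= 0: X-A = 23 → X
  i= 1: R-M =  5 → F
  i= 2: N-N =  0 → A
  i= 3: T-T =  0 → A
  i= 4: G-O = 18 → S
  i= 5: O-R = 23 → X
  i= 6: N-J =  4 → E
  i= 7: X-A = 23 → X
  i= 8: M-P = 23 → X
  i= 9: H-C =  5 → F
  i=10: R-R =  0 → A
  i=11: V-V =  0 → A
  i=12: V-D = 18 → S
  i=13: N-Q = 23 → X
  i=14: E-A =  4 → E
  i=15: R-U = 23 → X
  i=16: S-V = 23 → X
  i=17: Y-T =  5 → F
  i=18: Q-Q =  0 → A
  i=19: Q-Q =  0 → A
  i=20: N-V = 18 → S
  i=21: I-L = 23 → X
  i=22: S-O =  4 → E
  i=23: R-U = 23 → X
  i=24: I-L = 23 → X
  i=25: D-Y =  5 → F
  i=26: B-B =  0 → A
  i=27: L-L =  0 → A
  i=28: N-V = 18 → S
  i=29: B-E = 23 → X
  i=30: R-N =  4 → E
  i=31: Q-T = 23 → X
  i=32: E-H = 23 → X
  i=33: D-Y =  5 → F
  i=34: Q-Q =  0 → A
  shifts repeat with period 8: XFAASXEX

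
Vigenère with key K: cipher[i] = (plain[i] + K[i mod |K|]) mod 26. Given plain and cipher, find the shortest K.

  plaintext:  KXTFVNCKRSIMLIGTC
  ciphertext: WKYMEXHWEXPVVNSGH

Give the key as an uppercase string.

  i= 0: W-K = 12 → M
  i= 1: K-X = 13 → N
  i= 2: Y-T =  5 → F
  i= 3: M-F =  7 → H
  i= 4: E-V =  9 → J
  i= 5: X-N = 10 → K
  i= 6: H-C =  5 → F
  i= 7: W-K = 12 → M
  i= 8: E-R = 13 → N
  i= 9: X-S =  5 → F
  i=10: P-I =  7 → H
  i=11: V-M =  9 → J
  i=12: V-L = 10 → K
  i=13: N-I =  5 → F
  i=14: S-G = 12 → M
  i=15: G-T = 13 → N
  i=16: H-C =  5 → F
  shifts repeat with period 7: MNFHJKF

MNFHJKF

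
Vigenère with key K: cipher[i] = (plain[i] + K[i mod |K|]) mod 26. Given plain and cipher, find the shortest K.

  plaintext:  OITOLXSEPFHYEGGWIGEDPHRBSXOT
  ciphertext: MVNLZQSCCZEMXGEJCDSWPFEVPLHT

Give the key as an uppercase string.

  i= 0: M-O = 24 → Y
  i= 1: V-I = 13 → N
  i= 2: N-T = 20 → U
  i= 3: L-O = 23 → X
  i= 4: Z-L = 14 → O
  i= 5: Q-X = 19 → T
  i= 6: S-S =  0 → A
  i= 7: C-E = 24 → Y
  i= 8: C-P = 13 → N
  i= 9: Z-F = 20 → U
  i=10: E-H = 23 → X
  i=11: M-Y = 14 → O
  i=12: X-E = 19 → T
  i=13: G-G =  0 → A
  i=14: E-G = 24 → Y
  i=15: J-W = 13 → N
  i=16: C-I = 20 → U
  i=17: D-G = 23 → X
  i=18: S-E = 14 → O
  i=19: W-D = 19 → T
  i=20: P-P =  0 → A
  i=21: F-H = 24 → Y
  i=22: E-R = 13 → N
  i=23: V-B = 20 → U
  i=24: P-S = 23 → X
  i=25: L-X = 14 → O
  i=26: H-O = 19 → T
  i=27: T-T =  0 → A
  shifts repeat with period 7: YNUXOTA

YNUXOTA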